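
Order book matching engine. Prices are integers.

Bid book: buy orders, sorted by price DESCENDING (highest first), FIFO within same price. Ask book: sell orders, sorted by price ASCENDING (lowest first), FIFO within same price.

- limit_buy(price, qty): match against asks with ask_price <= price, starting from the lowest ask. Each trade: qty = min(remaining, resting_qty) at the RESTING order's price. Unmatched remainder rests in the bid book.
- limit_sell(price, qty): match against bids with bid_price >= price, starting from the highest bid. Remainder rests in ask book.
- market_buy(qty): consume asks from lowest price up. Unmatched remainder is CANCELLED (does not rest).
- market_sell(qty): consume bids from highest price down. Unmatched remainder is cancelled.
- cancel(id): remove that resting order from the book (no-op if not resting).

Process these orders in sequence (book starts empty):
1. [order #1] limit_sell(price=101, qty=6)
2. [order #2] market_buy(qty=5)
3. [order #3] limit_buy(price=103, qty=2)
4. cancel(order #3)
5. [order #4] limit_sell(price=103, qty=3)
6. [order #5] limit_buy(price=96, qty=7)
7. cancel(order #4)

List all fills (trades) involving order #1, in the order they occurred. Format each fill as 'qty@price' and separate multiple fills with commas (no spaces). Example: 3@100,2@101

Answer: 5@101,1@101

Derivation:
After op 1 [order #1] limit_sell(price=101, qty=6): fills=none; bids=[-] asks=[#1:6@101]
After op 2 [order #2] market_buy(qty=5): fills=#2x#1:5@101; bids=[-] asks=[#1:1@101]
After op 3 [order #3] limit_buy(price=103, qty=2): fills=#3x#1:1@101; bids=[#3:1@103] asks=[-]
After op 4 cancel(order #3): fills=none; bids=[-] asks=[-]
After op 5 [order #4] limit_sell(price=103, qty=3): fills=none; bids=[-] asks=[#4:3@103]
After op 6 [order #5] limit_buy(price=96, qty=7): fills=none; bids=[#5:7@96] asks=[#4:3@103]
After op 7 cancel(order #4): fills=none; bids=[#5:7@96] asks=[-]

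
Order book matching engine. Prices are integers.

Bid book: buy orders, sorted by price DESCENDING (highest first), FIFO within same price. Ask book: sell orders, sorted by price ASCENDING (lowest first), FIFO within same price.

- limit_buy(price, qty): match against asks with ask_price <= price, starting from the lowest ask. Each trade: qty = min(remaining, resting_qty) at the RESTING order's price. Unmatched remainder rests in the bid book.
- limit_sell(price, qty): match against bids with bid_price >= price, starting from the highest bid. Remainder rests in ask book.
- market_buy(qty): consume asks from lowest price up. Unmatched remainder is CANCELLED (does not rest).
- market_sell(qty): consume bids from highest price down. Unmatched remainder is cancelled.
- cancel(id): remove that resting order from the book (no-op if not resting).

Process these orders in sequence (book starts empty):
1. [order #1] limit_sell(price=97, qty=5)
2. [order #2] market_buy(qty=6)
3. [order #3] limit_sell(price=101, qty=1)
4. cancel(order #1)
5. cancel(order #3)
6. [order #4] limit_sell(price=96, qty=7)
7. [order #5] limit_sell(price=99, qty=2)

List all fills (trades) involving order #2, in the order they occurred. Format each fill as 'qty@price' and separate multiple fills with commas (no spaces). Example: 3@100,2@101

Answer: 5@97

Derivation:
After op 1 [order #1] limit_sell(price=97, qty=5): fills=none; bids=[-] asks=[#1:5@97]
After op 2 [order #2] market_buy(qty=6): fills=#2x#1:5@97; bids=[-] asks=[-]
After op 3 [order #3] limit_sell(price=101, qty=1): fills=none; bids=[-] asks=[#3:1@101]
After op 4 cancel(order #1): fills=none; bids=[-] asks=[#3:1@101]
After op 5 cancel(order #3): fills=none; bids=[-] asks=[-]
After op 6 [order #4] limit_sell(price=96, qty=7): fills=none; bids=[-] asks=[#4:7@96]
After op 7 [order #5] limit_sell(price=99, qty=2): fills=none; bids=[-] asks=[#4:7@96 #5:2@99]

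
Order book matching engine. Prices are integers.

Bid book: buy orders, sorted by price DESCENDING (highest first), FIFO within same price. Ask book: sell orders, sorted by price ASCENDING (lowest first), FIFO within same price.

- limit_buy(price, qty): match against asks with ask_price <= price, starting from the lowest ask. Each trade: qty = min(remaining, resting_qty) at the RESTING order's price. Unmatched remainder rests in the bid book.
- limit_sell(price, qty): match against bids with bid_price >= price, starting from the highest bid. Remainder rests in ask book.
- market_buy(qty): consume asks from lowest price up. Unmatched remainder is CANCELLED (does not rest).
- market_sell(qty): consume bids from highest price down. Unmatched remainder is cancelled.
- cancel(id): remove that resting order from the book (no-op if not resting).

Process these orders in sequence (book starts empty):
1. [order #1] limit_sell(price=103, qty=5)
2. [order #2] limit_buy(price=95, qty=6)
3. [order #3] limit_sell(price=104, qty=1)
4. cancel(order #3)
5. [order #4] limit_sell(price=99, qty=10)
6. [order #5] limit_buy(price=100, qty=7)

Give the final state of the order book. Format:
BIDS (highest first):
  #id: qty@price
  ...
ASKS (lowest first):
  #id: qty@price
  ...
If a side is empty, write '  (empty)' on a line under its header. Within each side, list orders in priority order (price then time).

After op 1 [order #1] limit_sell(price=103, qty=5): fills=none; bids=[-] asks=[#1:5@103]
After op 2 [order #2] limit_buy(price=95, qty=6): fills=none; bids=[#2:6@95] asks=[#1:5@103]
After op 3 [order #3] limit_sell(price=104, qty=1): fills=none; bids=[#2:6@95] asks=[#1:5@103 #3:1@104]
After op 4 cancel(order #3): fills=none; bids=[#2:6@95] asks=[#1:5@103]
After op 5 [order #4] limit_sell(price=99, qty=10): fills=none; bids=[#2:6@95] asks=[#4:10@99 #1:5@103]
After op 6 [order #5] limit_buy(price=100, qty=7): fills=#5x#4:7@99; bids=[#2:6@95] asks=[#4:3@99 #1:5@103]

Answer: BIDS (highest first):
  #2: 6@95
ASKS (lowest first):
  #4: 3@99
  #1: 5@103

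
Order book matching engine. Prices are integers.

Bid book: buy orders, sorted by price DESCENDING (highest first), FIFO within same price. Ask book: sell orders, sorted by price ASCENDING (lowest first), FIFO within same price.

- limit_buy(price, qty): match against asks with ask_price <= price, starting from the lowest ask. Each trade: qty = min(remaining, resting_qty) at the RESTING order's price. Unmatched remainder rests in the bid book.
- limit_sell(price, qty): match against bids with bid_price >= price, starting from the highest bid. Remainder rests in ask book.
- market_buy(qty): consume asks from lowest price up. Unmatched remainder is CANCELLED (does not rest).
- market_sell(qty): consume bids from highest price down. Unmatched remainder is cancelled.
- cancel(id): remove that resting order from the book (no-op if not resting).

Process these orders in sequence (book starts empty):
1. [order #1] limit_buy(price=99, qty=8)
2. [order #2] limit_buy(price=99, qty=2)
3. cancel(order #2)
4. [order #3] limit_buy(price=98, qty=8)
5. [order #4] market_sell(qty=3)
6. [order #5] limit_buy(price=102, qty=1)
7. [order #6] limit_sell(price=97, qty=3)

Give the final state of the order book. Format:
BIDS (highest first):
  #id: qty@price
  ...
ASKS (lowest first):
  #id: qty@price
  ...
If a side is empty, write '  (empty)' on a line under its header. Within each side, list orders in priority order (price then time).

Answer: BIDS (highest first):
  #1: 3@99
  #3: 8@98
ASKS (lowest first):
  (empty)

Derivation:
After op 1 [order #1] limit_buy(price=99, qty=8): fills=none; bids=[#1:8@99] asks=[-]
After op 2 [order #2] limit_buy(price=99, qty=2): fills=none; bids=[#1:8@99 #2:2@99] asks=[-]
After op 3 cancel(order #2): fills=none; bids=[#1:8@99] asks=[-]
After op 4 [order #3] limit_buy(price=98, qty=8): fills=none; bids=[#1:8@99 #3:8@98] asks=[-]
After op 5 [order #4] market_sell(qty=3): fills=#1x#4:3@99; bids=[#1:5@99 #3:8@98] asks=[-]
After op 6 [order #5] limit_buy(price=102, qty=1): fills=none; bids=[#5:1@102 #1:5@99 #3:8@98] asks=[-]
After op 7 [order #6] limit_sell(price=97, qty=3): fills=#5x#6:1@102 #1x#6:2@99; bids=[#1:3@99 #3:8@98] asks=[-]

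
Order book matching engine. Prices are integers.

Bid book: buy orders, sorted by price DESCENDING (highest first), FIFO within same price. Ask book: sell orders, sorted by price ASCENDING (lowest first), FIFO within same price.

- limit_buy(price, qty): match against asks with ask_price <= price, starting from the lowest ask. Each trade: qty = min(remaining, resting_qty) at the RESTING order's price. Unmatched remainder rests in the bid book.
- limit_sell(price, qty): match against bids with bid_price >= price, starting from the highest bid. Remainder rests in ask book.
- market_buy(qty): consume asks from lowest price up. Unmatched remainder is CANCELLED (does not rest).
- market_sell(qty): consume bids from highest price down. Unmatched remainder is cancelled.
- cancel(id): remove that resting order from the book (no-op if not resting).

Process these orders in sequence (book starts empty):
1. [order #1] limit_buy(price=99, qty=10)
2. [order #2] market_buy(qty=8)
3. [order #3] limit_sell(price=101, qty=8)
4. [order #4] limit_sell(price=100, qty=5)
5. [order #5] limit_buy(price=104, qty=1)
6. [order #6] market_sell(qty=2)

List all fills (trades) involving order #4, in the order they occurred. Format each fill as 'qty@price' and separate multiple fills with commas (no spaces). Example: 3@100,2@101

After op 1 [order #1] limit_buy(price=99, qty=10): fills=none; bids=[#1:10@99] asks=[-]
After op 2 [order #2] market_buy(qty=8): fills=none; bids=[#1:10@99] asks=[-]
After op 3 [order #3] limit_sell(price=101, qty=8): fills=none; bids=[#1:10@99] asks=[#3:8@101]
After op 4 [order #4] limit_sell(price=100, qty=5): fills=none; bids=[#1:10@99] asks=[#4:5@100 #3:8@101]
After op 5 [order #5] limit_buy(price=104, qty=1): fills=#5x#4:1@100; bids=[#1:10@99] asks=[#4:4@100 #3:8@101]
After op 6 [order #6] market_sell(qty=2): fills=#1x#6:2@99; bids=[#1:8@99] asks=[#4:4@100 #3:8@101]

Answer: 1@100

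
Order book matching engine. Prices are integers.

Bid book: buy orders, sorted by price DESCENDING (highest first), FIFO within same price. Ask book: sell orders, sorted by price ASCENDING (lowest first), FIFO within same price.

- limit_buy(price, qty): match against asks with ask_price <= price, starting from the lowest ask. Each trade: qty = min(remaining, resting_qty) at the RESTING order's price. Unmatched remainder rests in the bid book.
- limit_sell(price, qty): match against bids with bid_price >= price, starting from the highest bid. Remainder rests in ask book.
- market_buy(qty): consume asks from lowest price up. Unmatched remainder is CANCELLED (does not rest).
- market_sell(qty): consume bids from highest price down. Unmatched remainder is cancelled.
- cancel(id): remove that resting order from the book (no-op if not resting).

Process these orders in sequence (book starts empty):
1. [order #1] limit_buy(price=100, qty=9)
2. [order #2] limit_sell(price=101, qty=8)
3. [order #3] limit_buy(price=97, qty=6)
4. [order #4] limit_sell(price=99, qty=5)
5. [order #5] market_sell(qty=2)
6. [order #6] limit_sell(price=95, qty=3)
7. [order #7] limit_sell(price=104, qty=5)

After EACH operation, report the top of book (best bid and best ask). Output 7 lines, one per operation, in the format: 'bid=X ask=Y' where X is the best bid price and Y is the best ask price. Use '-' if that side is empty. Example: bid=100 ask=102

After op 1 [order #1] limit_buy(price=100, qty=9): fills=none; bids=[#1:9@100] asks=[-]
After op 2 [order #2] limit_sell(price=101, qty=8): fills=none; bids=[#1:9@100] asks=[#2:8@101]
After op 3 [order #3] limit_buy(price=97, qty=6): fills=none; bids=[#1:9@100 #3:6@97] asks=[#2:8@101]
After op 4 [order #4] limit_sell(price=99, qty=5): fills=#1x#4:5@100; bids=[#1:4@100 #3:6@97] asks=[#2:8@101]
After op 5 [order #5] market_sell(qty=2): fills=#1x#5:2@100; bids=[#1:2@100 #3:6@97] asks=[#2:8@101]
After op 6 [order #6] limit_sell(price=95, qty=3): fills=#1x#6:2@100 #3x#6:1@97; bids=[#3:5@97] asks=[#2:8@101]
After op 7 [order #7] limit_sell(price=104, qty=5): fills=none; bids=[#3:5@97] asks=[#2:8@101 #7:5@104]

Answer: bid=100 ask=-
bid=100 ask=101
bid=100 ask=101
bid=100 ask=101
bid=100 ask=101
bid=97 ask=101
bid=97 ask=101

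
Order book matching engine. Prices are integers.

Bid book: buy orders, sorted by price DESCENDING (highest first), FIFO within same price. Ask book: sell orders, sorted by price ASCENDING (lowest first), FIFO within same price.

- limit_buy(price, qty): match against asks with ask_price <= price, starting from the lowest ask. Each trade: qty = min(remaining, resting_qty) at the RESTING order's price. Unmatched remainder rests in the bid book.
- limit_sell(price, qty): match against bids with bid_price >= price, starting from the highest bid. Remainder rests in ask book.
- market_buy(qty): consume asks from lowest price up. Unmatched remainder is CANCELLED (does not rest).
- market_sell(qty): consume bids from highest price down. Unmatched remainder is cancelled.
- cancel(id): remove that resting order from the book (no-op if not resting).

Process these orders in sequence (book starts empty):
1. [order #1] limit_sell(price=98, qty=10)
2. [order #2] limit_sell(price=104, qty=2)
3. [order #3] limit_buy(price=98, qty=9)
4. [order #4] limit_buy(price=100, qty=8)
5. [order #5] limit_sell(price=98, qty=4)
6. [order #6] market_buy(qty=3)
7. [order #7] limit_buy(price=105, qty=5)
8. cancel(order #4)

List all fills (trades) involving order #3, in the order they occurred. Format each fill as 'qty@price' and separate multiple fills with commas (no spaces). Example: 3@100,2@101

After op 1 [order #1] limit_sell(price=98, qty=10): fills=none; bids=[-] asks=[#1:10@98]
After op 2 [order #2] limit_sell(price=104, qty=2): fills=none; bids=[-] asks=[#1:10@98 #2:2@104]
After op 3 [order #3] limit_buy(price=98, qty=9): fills=#3x#1:9@98; bids=[-] asks=[#1:1@98 #2:2@104]
After op 4 [order #4] limit_buy(price=100, qty=8): fills=#4x#1:1@98; bids=[#4:7@100] asks=[#2:2@104]
After op 5 [order #5] limit_sell(price=98, qty=4): fills=#4x#5:4@100; bids=[#4:3@100] asks=[#2:2@104]
After op 6 [order #6] market_buy(qty=3): fills=#6x#2:2@104; bids=[#4:3@100] asks=[-]
After op 7 [order #7] limit_buy(price=105, qty=5): fills=none; bids=[#7:5@105 #4:3@100] asks=[-]
After op 8 cancel(order #4): fills=none; bids=[#7:5@105] asks=[-]

Answer: 9@98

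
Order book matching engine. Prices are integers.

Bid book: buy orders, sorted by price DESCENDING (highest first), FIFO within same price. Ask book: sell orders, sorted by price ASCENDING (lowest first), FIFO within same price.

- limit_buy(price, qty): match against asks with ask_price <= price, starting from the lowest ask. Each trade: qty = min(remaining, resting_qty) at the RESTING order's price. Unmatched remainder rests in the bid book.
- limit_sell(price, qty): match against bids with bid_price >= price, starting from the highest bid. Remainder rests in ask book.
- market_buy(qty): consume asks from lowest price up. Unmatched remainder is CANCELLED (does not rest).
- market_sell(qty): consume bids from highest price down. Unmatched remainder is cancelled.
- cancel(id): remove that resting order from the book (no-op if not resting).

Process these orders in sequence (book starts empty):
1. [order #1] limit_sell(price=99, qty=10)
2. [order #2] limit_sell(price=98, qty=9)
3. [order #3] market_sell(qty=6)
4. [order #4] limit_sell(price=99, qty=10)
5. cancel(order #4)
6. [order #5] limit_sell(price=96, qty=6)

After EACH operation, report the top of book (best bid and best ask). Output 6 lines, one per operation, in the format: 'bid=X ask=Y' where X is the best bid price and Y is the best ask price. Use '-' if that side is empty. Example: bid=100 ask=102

After op 1 [order #1] limit_sell(price=99, qty=10): fills=none; bids=[-] asks=[#1:10@99]
After op 2 [order #2] limit_sell(price=98, qty=9): fills=none; bids=[-] asks=[#2:9@98 #1:10@99]
After op 3 [order #3] market_sell(qty=6): fills=none; bids=[-] asks=[#2:9@98 #1:10@99]
After op 4 [order #4] limit_sell(price=99, qty=10): fills=none; bids=[-] asks=[#2:9@98 #1:10@99 #4:10@99]
After op 5 cancel(order #4): fills=none; bids=[-] asks=[#2:9@98 #1:10@99]
After op 6 [order #5] limit_sell(price=96, qty=6): fills=none; bids=[-] asks=[#5:6@96 #2:9@98 #1:10@99]

Answer: bid=- ask=99
bid=- ask=98
bid=- ask=98
bid=- ask=98
bid=- ask=98
bid=- ask=96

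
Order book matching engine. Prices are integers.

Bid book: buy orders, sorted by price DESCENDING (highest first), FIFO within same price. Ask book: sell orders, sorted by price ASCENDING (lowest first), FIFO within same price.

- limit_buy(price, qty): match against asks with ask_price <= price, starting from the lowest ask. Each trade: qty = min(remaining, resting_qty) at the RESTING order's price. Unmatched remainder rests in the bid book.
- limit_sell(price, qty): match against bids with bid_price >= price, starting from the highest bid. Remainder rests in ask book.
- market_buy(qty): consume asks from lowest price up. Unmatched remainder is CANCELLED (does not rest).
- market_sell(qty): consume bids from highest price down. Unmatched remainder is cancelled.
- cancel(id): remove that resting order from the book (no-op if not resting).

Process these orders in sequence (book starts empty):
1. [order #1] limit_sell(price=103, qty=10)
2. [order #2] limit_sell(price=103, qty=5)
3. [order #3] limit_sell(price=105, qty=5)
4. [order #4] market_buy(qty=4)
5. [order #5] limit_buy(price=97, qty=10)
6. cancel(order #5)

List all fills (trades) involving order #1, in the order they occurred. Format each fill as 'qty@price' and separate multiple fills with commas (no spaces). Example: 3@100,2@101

Answer: 4@103

Derivation:
After op 1 [order #1] limit_sell(price=103, qty=10): fills=none; bids=[-] asks=[#1:10@103]
After op 2 [order #2] limit_sell(price=103, qty=5): fills=none; bids=[-] asks=[#1:10@103 #2:5@103]
After op 3 [order #3] limit_sell(price=105, qty=5): fills=none; bids=[-] asks=[#1:10@103 #2:5@103 #3:5@105]
After op 4 [order #4] market_buy(qty=4): fills=#4x#1:4@103; bids=[-] asks=[#1:6@103 #2:5@103 #3:5@105]
After op 5 [order #5] limit_buy(price=97, qty=10): fills=none; bids=[#5:10@97] asks=[#1:6@103 #2:5@103 #3:5@105]
After op 6 cancel(order #5): fills=none; bids=[-] asks=[#1:6@103 #2:5@103 #3:5@105]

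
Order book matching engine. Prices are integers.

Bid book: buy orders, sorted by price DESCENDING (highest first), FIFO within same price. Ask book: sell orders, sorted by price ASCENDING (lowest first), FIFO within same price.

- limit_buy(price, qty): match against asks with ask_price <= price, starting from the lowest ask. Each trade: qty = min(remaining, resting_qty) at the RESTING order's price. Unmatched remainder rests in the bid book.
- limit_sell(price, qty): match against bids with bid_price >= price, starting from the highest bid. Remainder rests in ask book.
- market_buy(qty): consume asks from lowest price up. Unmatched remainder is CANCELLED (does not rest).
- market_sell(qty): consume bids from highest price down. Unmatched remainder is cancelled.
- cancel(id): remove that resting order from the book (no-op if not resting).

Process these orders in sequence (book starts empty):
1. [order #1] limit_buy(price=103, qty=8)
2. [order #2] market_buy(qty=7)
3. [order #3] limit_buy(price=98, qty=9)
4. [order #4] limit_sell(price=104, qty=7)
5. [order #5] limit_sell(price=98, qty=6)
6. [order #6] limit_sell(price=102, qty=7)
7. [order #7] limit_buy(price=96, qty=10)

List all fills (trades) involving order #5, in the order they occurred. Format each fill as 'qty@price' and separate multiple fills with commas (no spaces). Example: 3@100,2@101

Answer: 6@103

Derivation:
After op 1 [order #1] limit_buy(price=103, qty=8): fills=none; bids=[#1:8@103] asks=[-]
After op 2 [order #2] market_buy(qty=7): fills=none; bids=[#1:8@103] asks=[-]
After op 3 [order #3] limit_buy(price=98, qty=9): fills=none; bids=[#1:8@103 #3:9@98] asks=[-]
After op 4 [order #4] limit_sell(price=104, qty=7): fills=none; bids=[#1:8@103 #3:9@98] asks=[#4:7@104]
After op 5 [order #5] limit_sell(price=98, qty=6): fills=#1x#5:6@103; bids=[#1:2@103 #3:9@98] asks=[#4:7@104]
After op 6 [order #6] limit_sell(price=102, qty=7): fills=#1x#6:2@103; bids=[#3:9@98] asks=[#6:5@102 #4:7@104]
After op 7 [order #7] limit_buy(price=96, qty=10): fills=none; bids=[#3:9@98 #7:10@96] asks=[#6:5@102 #4:7@104]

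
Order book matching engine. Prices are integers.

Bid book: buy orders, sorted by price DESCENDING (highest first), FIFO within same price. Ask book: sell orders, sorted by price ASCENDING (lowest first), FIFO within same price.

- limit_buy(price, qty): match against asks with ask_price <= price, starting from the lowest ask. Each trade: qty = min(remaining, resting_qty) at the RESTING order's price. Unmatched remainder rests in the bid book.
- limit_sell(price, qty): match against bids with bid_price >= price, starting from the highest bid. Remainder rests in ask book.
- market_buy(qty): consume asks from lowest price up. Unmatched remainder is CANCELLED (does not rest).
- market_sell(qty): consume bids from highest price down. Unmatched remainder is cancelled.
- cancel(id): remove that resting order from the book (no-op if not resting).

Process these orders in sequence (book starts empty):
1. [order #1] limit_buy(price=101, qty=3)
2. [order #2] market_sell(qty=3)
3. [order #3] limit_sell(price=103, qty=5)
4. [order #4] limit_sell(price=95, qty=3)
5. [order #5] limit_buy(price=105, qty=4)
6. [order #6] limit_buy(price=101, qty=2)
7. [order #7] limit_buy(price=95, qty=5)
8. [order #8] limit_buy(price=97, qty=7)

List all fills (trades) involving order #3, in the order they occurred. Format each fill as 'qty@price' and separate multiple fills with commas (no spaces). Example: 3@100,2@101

After op 1 [order #1] limit_buy(price=101, qty=3): fills=none; bids=[#1:3@101] asks=[-]
After op 2 [order #2] market_sell(qty=3): fills=#1x#2:3@101; bids=[-] asks=[-]
After op 3 [order #3] limit_sell(price=103, qty=5): fills=none; bids=[-] asks=[#3:5@103]
After op 4 [order #4] limit_sell(price=95, qty=3): fills=none; bids=[-] asks=[#4:3@95 #3:5@103]
After op 5 [order #5] limit_buy(price=105, qty=4): fills=#5x#4:3@95 #5x#3:1@103; bids=[-] asks=[#3:4@103]
After op 6 [order #6] limit_buy(price=101, qty=2): fills=none; bids=[#6:2@101] asks=[#3:4@103]
After op 7 [order #7] limit_buy(price=95, qty=5): fills=none; bids=[#6:2@101 #7:5@95] asks=[#3:4@103]
After op 8 [order #8] limit_buy(price=97, qty=7): fills=none; bids=[#6:2@101 #8:7@97 #7:5@95] asks=[#3:4@103]

Answer: 1@103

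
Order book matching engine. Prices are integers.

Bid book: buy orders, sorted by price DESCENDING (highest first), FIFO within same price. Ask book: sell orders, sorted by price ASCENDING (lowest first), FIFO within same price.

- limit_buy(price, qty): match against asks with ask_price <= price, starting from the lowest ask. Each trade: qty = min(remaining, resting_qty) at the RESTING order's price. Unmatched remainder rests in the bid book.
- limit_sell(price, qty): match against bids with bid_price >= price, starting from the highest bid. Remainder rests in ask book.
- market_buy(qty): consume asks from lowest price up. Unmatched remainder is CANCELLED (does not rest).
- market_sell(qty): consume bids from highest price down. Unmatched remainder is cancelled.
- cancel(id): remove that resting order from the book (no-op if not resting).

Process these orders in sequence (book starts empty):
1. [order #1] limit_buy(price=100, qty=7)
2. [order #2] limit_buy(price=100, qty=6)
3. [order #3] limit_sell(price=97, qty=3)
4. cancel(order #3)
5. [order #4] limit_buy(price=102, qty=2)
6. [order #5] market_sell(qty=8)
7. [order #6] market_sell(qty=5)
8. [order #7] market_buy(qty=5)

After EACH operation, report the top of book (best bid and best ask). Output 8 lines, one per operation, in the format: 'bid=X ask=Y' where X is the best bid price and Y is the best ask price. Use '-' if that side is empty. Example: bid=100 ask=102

Answer: bid=100 ask=-
bid=100 ask=-
bid=100 ask=-
bid=100 ask=-
bid=102 ask=-
bid=100 ask=-
bid=- ask=-
bid=- ask=-

Derivation:
After op 1 [order #1] limit_buy(price=100, qty=7): fills=none; bids=[#1:7@100] asks=[-]
After op 2 [order #2] limit_buy(price=100, qty=6): fills=none; bids=[#1:7@100 #2:6@100] asks=[-]
After op 3 [order #3] limit_sell(price=97, qty=3): fills=#1x#3:3@100; bids=[#1:4@100 #2:6@100] asks=[-]
After op 4 cancel(order #3): fills=none; bids=[#1:4@100 #2:6@100] asks=[-]
After op 5 [order #4] limit_buy(price=102, qty=2): fills=none; bids=[#4:2@102 #1:4@100 #2:6@100] asks=[-]
After op 6 [order #5] market_sell(qty=8): fills=#4x#5:2@102 #1x#5:4@100 #2x#5:2@100; bids=[#2:4@100] asks=[-]
After op 7 [order #6] market_sell(qty=5): fills=#2x#6:4@100; bids=[-] asks=[-]
After op 8 [order #7] market_buy(qty=5): fills=none; bids=[-] asks=[-]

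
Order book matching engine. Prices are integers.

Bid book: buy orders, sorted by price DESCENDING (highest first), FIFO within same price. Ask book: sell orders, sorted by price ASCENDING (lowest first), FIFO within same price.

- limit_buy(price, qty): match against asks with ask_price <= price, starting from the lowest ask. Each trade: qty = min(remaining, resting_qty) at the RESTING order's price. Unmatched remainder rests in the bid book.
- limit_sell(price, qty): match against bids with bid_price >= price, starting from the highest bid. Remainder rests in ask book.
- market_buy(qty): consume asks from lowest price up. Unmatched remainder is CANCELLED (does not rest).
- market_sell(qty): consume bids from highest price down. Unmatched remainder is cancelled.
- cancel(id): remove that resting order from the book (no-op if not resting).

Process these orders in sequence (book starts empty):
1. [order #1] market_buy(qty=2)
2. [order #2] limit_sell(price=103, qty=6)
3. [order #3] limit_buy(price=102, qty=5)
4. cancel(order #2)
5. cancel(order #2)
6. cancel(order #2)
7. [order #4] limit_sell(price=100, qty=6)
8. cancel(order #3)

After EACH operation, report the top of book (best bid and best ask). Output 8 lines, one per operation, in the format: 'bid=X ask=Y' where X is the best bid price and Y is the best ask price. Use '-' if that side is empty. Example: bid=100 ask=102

After op 1 [order #1] market_buy(qty=2): fills=none; bids=[-] asks=[-]
After op 2 [order #2] limit_sell(price=103, qty=6): fills=none; bids=[-] asks=[#2:6@103]
After op 3 [order #3] limit_buy(price=102, qty=5): fills=none; bids=[#3:5@102] asks=[#2:6@103]
After op 4 cancel(order #2): fills=none; bids=[#3:5@102] asks=[-]
After op 5 cancel(order #2): fills=none; bids=[#3:5@102] asks=[-]
After op 6 cancel(order #2): fills=none; bids=[#3:5@102] asks=[-]
After op 7 [order #4] limit_sell(price=100, qty=6): fills=#3x#4:5@102; bids=[-] asks=[#4:1@100]
After op 8 cancel(order #3): fills=none; bids=[-] asks=[#4:1@100]

Answer: bid=- ask=-
bid=- ask=103
bid=102 ask=103
bid=102 ask=-
bid=102 ask=-
bid=102 ask=-
bid=- ask=100
bid=- ask=100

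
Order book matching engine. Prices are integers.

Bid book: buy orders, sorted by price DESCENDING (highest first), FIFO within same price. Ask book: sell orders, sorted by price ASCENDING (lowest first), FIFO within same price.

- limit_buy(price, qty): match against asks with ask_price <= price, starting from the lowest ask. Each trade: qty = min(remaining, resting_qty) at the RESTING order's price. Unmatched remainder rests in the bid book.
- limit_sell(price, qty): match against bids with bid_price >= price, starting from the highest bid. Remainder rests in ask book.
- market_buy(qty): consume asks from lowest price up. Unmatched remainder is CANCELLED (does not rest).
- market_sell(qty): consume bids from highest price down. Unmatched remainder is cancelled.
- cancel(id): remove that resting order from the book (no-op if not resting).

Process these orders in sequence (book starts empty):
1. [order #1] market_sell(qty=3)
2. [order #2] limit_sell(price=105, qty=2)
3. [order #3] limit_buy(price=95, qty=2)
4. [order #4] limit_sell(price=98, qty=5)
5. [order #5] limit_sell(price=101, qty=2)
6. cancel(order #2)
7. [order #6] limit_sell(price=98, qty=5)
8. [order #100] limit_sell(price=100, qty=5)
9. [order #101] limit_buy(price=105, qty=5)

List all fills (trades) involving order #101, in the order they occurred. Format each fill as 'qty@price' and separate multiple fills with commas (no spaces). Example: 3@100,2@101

After op 1 [order #1] market_sell(qty=3): fills=none; bids=[-] asks=[-]
After op 2 [order #2] limit_sell(price=105, qty=2): fills=none; bids=[-] asks=[#2:2@105]
After op 3 [order #3] limit_buy(price=95, qty=2): fills=none; bids=[#3:2@95] asks=[#2:2@105]
After op 4 [order #4] limit_sell(price=98, qty=5): fills=none; bids=[#3:2@95] asks=[#4:5@98 #2:2@105]
After op 5 [order #5] limit_sell(price=101, qty=2): fills=none; bids=[#3:2@95] asks=[#4:5@98 #5:2@101 #2:2@105]
After op 6 cancel(order #2): fills=none; bids=[#3:2@95] asks=[#4:5@98 #5:2@101]
After op 7 [order #6] limit_sell(price=98, qty=5): fills=none; bids=[#3:2@95] asks=[#4:5@98 #6:5@98 #5:2@101]
After op 8 [order #100] limit_sell(price=100, qty=5): fills=none; bids=[#3:2@95] asks=[#4:5@98 #6:5@98 #100:5@100 #5:2@101]
After op 9 [order #101] limit_buy(price=105, qty=5): fills=#101x#4:5@98; bids=[#3:2@95] asks=[#6:5@98 #100:5@100 #5:2@101]

Answer: 5@98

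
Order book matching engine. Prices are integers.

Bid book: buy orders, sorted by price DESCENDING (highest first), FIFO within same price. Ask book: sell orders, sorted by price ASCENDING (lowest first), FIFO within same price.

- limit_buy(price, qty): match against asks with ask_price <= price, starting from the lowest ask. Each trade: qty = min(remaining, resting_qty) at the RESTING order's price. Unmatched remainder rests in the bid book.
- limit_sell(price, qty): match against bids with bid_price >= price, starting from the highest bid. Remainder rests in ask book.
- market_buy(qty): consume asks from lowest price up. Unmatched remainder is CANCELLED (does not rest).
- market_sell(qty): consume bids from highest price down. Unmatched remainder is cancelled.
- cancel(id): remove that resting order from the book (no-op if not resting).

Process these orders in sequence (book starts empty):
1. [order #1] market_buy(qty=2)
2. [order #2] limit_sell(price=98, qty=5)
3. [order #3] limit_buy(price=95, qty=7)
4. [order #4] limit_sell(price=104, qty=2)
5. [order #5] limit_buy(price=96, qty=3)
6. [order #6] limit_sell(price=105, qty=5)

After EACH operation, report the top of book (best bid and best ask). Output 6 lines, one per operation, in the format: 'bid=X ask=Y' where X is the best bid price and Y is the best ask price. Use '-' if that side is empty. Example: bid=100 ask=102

Answer: bid=- ask=-
bid=- ask=98
bid=95 ask=98
bid=95 ask=98
bid=96 ask=98
bid=96 ask=98

Derivation:
After op 1 [order #1] market_buy(qty=2): fills=none; bids=[-] asks=[-]
After op 2 [order #2] limit_sell(price=98, qty=5): fills=none; bids=[-] asks=[#2:5@98]
After op 3 [order #3] limit_buy(price=95, qty=7): fills=none; bids=[#3:7@95] asks=[#2:5@98]
After op 4 [order #4] limit_sell(price=104, qty=2): fills=none; bids=[#3:7@95] asks=[#2:5@98 #4:2@104]
After op 5 [order #5] limit_buy(price=96, qty=3): fills=none; bids=[#5:3@96 #3:7@95] asks=[#2:5@98 #4:2@104]
After op 6 [order #6] limit_sell(price=105, qty=5): fills=none; bids=[#5:3@96 #3:7@95] asks=[#2:5@98 #4:2@104 #6:5@105]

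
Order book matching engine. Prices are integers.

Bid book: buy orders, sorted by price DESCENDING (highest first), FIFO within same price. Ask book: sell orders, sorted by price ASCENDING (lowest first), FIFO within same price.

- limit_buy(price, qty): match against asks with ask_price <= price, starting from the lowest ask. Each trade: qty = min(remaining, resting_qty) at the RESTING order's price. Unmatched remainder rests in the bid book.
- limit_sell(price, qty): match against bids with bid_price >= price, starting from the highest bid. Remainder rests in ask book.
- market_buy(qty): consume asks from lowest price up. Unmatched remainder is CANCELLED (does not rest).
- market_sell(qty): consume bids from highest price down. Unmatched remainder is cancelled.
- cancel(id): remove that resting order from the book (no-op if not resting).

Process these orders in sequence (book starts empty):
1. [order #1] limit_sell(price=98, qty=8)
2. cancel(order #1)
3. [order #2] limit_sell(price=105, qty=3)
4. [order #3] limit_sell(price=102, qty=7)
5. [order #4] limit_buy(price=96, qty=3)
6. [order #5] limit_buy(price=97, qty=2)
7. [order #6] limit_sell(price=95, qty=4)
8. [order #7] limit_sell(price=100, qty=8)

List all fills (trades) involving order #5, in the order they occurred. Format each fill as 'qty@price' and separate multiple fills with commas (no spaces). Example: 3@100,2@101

After op 1 [order #1] limit_sell(price=98, qty=8): fills=none; bids=[-] asks=[#1:8@98]
After op 2 cancel(order #1): fills=none; bids=[-] asks=[-]
After op 3 [order #2] limit_sell(price=105, qty=3): fills=none; bids=[-] asks=[#2:3@105]
After op 4 [order #3] limit_sell(price=102, qty=7): fills=none; bids=[-] asks=[#3:7@102 #2:3@105]
After op 5 [order #4] limit_buy(price=96, qty=3): fills=none; bids=[#4:3@96] asks=[#3:7@102 #2:3@105]
After op 6 [order #5] limit_buy(price=97, qty=2): fills=none; bids=[#5:2@97 #4:3@96] asks=[#3:7@102 #2:3@105]
After op 7 [order #6] limit_sell(price=95, qty=4): fills=#5x#6:2@97 #4x#6:2@96; bids=[#4:1@96] asks=[#3:7@102 #2:3@105]
After op 8 [order #7] limit_sell(price=100, qty=8): fills=none; bids=[#4:1@96] asks=[#7:8@100 #3:7@102 #2:3@105]

Answer: 2@97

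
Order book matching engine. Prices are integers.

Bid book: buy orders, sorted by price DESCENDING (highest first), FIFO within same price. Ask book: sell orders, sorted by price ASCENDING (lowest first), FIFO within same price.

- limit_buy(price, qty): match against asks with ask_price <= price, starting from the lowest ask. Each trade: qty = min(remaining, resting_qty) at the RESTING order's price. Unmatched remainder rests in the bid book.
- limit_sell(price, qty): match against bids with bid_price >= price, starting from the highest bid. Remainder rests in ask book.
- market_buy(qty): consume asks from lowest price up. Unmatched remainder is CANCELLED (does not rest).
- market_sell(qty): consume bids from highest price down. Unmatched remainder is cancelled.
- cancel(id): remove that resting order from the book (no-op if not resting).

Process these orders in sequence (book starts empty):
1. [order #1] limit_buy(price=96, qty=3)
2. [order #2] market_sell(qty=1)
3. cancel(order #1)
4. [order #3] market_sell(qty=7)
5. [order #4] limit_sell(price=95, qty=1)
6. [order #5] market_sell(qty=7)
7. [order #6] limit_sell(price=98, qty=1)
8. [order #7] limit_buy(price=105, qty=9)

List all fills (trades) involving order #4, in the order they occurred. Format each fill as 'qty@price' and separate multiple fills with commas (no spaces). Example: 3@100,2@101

After op 1 [order #1] limit_buy(price=96, qty=3): fills=none; bids=[#1:3@96] asks=[-]
After op 2 [order #2] market_sell(qty=1): fills=#1x#2:1@96; bids=[#1:2@96] asks=[-]
After op 3 cancel(order #1): fills=none; bids=[-] asks=[-]
After op 4 [order #3] market_sell(qty=7): fills=none; bids=[-] asks=[-]
After op 5 [order #4] limit_sell(price=95, qty=1): fills=none; bids=[-] asks=[#4:1@95]
After op 6 [order #5] market_sell(qty=7): fills=none; bids=[-] asks=[#4:1@95]
After op 7 [order #6] limit_sell(price=98, qty=1): fills=none; bids=[-] asks=[#4:1@95 #6:1@98]
After op 8 [order #7] limit_buy(price=105, qty=9): fills=#7x#4:1@95 #7x#6:1@98; bids=[#7:7@105] asks=[-]

Answer: 1@95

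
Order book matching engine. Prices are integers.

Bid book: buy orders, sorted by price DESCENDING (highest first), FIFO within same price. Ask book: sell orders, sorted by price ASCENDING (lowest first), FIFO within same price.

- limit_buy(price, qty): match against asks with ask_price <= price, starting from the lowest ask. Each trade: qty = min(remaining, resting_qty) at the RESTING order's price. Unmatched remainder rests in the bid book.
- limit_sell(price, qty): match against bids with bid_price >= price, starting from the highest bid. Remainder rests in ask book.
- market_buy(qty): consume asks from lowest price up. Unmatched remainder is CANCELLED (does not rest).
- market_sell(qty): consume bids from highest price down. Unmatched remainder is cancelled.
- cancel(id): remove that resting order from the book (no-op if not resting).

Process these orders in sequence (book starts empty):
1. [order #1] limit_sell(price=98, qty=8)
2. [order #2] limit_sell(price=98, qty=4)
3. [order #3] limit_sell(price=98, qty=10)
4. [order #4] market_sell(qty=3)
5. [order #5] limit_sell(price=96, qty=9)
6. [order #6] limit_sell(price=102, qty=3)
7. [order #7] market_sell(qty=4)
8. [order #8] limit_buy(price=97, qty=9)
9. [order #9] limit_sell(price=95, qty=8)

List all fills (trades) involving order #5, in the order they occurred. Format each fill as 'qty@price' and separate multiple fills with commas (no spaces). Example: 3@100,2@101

Answer: 9@96

Derivation:
After op 1 [order #1] limit_sell(price=98, qty=8): fills=none; bids=[-] asks=[#1:8@98]
After op 2 [order #2] limit_sell(price=98, qty=4): fills=none; bids=[-] asks=[#1:8@98 #2:4@98]
After op 3 [order #3] limit_sell(price=98, qty=10): fills=none; bids=[-] asks=[#1:8@98 #2:4@98 #3:10@98]
After op 4 [order #4] market_sell(qty=3): fills=none; bids=[-] asks=[#1:8@98 #2:4@98 #3:10@98]
After op 5 [order #5] limit_sell(price=96, qty=9): fills=none; bids=[-] asks=[#5:9@96 #1:8@98 #2:4@98 #3:10@98]
After op 6 [order #6] limit_sell(price=102, qty=3): fills=none; bids=[-] asks=[#5:9@96 #1:8@98 #2:4@98 #3:10@98 #6:3@102]
After op 7 [order #7] market_sell(qty=4): fills=none; bids=[-] asks=[#5:9@96 #1:8@98 #2:4@98 #3:10@98 #6:3@102]
After op 8 [order #8] limit_buy(price=97, qty=9): fills=#8x#5:9@96; bids=[-] asks=[#1:8@98 #2:4@98 #3:10@98 #6:3@102]
After op 9 [order #9] limit_sell(price=95, qty=8): fills=none; bids=[-] asks=[#9:8@95 #1:8@98 #2:4@98 #3:10@98 #6:3@102]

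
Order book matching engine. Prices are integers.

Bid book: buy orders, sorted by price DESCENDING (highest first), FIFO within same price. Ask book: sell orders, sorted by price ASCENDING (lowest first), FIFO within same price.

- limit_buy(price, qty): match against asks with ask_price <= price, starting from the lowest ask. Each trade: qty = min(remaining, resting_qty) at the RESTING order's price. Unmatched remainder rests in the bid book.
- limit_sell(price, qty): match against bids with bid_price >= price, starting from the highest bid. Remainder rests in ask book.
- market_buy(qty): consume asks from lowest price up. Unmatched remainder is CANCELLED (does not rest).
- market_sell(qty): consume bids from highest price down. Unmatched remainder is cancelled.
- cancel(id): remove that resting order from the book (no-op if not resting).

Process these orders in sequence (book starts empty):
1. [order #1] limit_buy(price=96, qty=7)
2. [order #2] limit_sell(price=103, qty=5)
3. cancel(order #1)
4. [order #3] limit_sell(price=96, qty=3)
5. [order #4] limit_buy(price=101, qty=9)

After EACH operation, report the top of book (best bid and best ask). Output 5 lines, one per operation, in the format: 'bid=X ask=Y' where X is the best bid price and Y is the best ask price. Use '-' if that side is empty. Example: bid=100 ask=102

After op 1 [order #1] limit_buy(price=96, qty=7): fills=none; bids=[#1:7@96] asks=[-]
After op 2 [order #2] limit_sell(price=103, qty=5): fills=none; bids=[#1:7@96] asks=[#2:5@103]
After op 3 cancel(order #1): fills=none; bids=[-] asks=[#2:5@103]
After op 4 [order #3] limit_sell(price=96, qty=3): fills=none; bids=[-] asks=[#3:3@96 #2:5@103]
After op 5 [order #4] limit_buy(price=101, qty=9): fills=#4x#3:3@96; bids=[#4:6@101] asks=[#2:5@103]

Answer: bid=96 ask=-
bid=96 ask=103
bid=- ask=103
bid=- ask=96
bid=101 ask=103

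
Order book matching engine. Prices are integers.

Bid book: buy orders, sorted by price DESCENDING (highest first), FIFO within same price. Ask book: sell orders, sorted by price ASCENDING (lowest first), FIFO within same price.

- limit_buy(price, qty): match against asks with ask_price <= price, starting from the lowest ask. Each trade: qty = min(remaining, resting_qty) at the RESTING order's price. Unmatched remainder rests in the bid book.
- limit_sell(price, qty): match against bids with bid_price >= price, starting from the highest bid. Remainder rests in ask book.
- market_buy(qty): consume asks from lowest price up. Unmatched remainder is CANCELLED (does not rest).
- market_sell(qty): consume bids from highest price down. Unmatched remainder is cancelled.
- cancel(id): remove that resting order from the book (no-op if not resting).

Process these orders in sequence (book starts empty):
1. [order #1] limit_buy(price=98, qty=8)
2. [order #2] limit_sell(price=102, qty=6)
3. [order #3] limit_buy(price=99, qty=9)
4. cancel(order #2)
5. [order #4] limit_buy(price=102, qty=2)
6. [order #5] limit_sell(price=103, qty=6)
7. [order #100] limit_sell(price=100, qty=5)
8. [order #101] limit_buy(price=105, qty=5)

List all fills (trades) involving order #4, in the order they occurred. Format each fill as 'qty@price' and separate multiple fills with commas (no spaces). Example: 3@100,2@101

After op 1 [order #1] limit_buy(price=98, qty=8): fills=none; bids=[#1:8@98] asks=[-]
After op 2 [order #2] limit_sell(price=102, qty=6): fills=none; bids=[#1:8@98] asks=[#2:6@102]
After op 3 [order #3] limit_buy(price=99, qty=9): fills=none; bids=[#3:9@99 #1:8@98] asks=[#2:6@102]
After op 4 cancel(order #2): fills=none; bids=[#3:9@99 #1:8@98] asks=[-]
After op 5 [order #4] limit_buy(price=102, qty=2): fills=none; bids=[#4:2@102 #3:9@99 #1:8@98] asks=[-]
After op 6 [order #5] limit_sell(price=103, qty=6): fills=none; bids=[#4:2@102 #3:9@99 #1:8@98] asks=[#5:6@103]
After op 7 [order #100] limit_sell(price=100, qty=5): fills=#4x#100:2@102; bids=[#3:9@99 #1:8@98] asks=[#100:3@100 #5:6@103]
After op 8 [order #101] limit_buy(price=105, qty=5): fills=#101x#100:3@100 #101x#5:2@103; bids=[#3:9@99 #1:8@98] asks=[#5:4@103]

Answer: 2@102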